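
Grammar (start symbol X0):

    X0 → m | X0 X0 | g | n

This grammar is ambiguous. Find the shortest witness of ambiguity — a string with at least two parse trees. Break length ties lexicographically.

g g g

length 1: no string has ≥2 trees
length 2: no string has ≥2 trees
length 3: g g g has 2 parse trees

Two derivations of g g g:
  X0 ⇒ X0 X0 ⇒ X0 X0 X0 ⇒ g X0 X0 ⇒ g g X0 ⇒ g g g
  X0 ⇒ X0 X0 ⇒ g X0 ⇒ g X0 X0 ⇒ g g X0 ⇒ g g g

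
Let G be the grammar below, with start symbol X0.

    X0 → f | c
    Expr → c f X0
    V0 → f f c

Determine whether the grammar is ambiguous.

Unambiguous

(Expr, V0 are unreachable from X0, so their rules don't affect L(X0).) Restricted to the reachable nonterminals, every rule has the form A → t or A → t B, and no two rules for the same A share a first terminal. The grammar encodes a DFA — one run per string.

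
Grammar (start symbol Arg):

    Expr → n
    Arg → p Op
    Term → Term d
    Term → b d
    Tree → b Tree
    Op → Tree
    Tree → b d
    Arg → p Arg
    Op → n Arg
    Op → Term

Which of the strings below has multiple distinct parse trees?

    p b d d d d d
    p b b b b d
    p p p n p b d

p p p n p b d

p b d d d d d: 1 tree
p b b b b d: 1 tree
p p p n p b d: 2 trees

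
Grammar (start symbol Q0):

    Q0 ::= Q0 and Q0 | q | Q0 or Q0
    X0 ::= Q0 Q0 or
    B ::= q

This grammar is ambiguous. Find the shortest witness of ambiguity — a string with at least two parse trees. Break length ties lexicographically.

q and q and q

length 1: no string has ≥2 trees
length 3: no string has ≥2 trees
length 5: q and q and q has 2 parse trees

Two derivations of q and q and q:
  Q0 ⇒ Q0 and Q0 ⇒ Q0 and Q0 and Q0 ⇒ q and Q0 and Q0 ⇒ q and q and Q0 ⇒ q and q and q
  Q0 ⇒ Q0 and Q0 ⇒ q and Q0 ⇒ q and Q0 and Q0 ⇒ q and q and Q0 ⇒ q and q and q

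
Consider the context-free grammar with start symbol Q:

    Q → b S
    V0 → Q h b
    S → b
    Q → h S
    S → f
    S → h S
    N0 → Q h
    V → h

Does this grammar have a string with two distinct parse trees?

Unambiguous

(V, N0, V0 are unreachable from Q, so their rules don't affect L(Q).) Each reachable nonterminal has at most one production per leading terminal, and all productions are right-linear; the derivation is determined token-by-token.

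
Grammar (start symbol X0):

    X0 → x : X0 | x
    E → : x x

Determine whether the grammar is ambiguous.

Unambiguous

(E is unreachable from X0, so its rules don't affect L(X0).) Right-recursive list with a separator: after each atom, whether the separator follows determines the rule. One parse per string.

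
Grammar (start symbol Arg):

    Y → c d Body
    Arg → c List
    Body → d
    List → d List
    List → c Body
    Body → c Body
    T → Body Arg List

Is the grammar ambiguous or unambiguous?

Unambiguous

Only Arg, List, Body are reachable from Arg; ignoring the rest: Restricted to the reachable nonterminals, every rule has the form A → t or A → t B, and no two rules for the same A share a first terminal. The grammar encodes a DFA — one run per string.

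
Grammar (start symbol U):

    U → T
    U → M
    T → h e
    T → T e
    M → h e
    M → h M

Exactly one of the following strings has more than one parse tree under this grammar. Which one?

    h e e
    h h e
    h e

h e

h e e: 1 tree
h h e: 1 tree
h e: 2 trees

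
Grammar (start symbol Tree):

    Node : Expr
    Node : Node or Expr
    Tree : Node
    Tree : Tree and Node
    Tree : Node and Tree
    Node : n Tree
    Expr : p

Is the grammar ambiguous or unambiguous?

Witness: p and p

Derivation 1: Tree ⇒ Tree and Node ⇒ Node and Node ⇒ Expr and Node ⇒ p and Node ⇒ p and Expr ⇒ p and p
Derivation 2: Tree ⇒ Node and Tree ⇒ Expr and Tree ⇒ p and Tree ⇒ p and Node ⇒ p and Expr ⇒ p and p

Two distinct leftmost derivations for the same string.

Ambiguous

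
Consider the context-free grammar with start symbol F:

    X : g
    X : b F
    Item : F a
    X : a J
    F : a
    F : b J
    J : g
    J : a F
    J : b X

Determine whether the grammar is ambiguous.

Unambiguous

Only F, J, X are reachable from F; ignoring the rest: Restricted to the reachable nonterminals, every rule has the form A → t or A → t B, and no two rules for the same A share a first terminal. The grammar encodes a DFA — one run per string.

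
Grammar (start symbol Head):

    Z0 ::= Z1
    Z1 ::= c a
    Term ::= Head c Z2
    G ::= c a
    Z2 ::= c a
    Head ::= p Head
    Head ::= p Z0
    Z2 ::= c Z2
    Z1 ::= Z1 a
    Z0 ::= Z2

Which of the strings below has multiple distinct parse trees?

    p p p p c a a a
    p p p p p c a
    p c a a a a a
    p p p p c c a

p p p p c a a a: 1 tree
p p p p p c a: 2 trees
p c a a a a a: 1 tree
p p p p c c a: 1 tree

p p p p p c a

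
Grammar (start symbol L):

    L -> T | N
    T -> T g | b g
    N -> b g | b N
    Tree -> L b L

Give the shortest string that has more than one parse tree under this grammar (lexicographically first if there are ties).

length 2: b g has 2 parse trees

Two derivations of b g:
  L ⇒ T ⇒ b g
  L ⇒ N ⇒ b g

b g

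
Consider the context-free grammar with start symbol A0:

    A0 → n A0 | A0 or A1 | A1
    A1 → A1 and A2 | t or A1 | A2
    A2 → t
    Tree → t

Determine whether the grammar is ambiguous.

Witness: t or t

Derivation 1: A0 ⇒ A0 or A1 ⇒ A1 or A1 ⇒ A2 or A1 ⇒ t or A1 ⇒ t or A2 ⇒ t or t
Derivation 2: A0 ⇒ A1 ⇒ t or A1 ⇒ t or A2 ⇒ t or t

Two distinct leftmost derivations for the same string.

Ambiguous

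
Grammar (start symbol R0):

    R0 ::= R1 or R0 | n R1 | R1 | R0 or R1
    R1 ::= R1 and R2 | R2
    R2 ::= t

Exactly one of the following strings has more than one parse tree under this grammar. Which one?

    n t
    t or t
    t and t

t or t

n t: 1 tree
t or t: 2 trees
t and t: 1 tree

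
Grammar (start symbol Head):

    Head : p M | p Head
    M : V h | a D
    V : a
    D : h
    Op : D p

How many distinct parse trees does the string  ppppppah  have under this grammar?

2

Parse trees for ppppppah:
  [Head p [Head p [Head p [Head p [Head p [Head p [M [V a] h]]]]]]]
  [Head p [Head p [Head p [Head p [Head p [Head p [M a [D h]]]]]]]]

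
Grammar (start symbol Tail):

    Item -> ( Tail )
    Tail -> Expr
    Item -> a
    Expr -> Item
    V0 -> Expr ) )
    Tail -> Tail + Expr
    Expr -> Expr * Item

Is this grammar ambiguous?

(V0 is unreachable from Tail, so its rules don't affect L(Tail).) Tail → Tail + Expr | Expr  ;  Expr → Expr * Item | Item  — a left-associative chain with Item at the bottom. Each string factors uniquely by precedence.

Unambiguous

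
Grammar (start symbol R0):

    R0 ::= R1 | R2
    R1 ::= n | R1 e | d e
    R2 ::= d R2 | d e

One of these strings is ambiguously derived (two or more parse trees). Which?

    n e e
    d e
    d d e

d e

n e e: 1 tree
d e: 2 trees
d d e: 1 tree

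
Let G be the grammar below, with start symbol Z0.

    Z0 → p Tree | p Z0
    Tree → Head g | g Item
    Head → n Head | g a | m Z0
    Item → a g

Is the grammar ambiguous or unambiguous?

Ambiguous

Witness: p g a g

Derivation 1: Z0 ⇒ p Tree ⇒ p Head g ⇒ p g a g
Derivation 2: Z0 ⇒ p Tree ⇒ p g Item ⇒ p g a g

Two distinct leftmost derivations for the same string.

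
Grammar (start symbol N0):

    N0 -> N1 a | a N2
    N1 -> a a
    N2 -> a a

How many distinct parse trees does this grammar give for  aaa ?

2

Parse trees for aaa:
  [N0 [N1 a a] a]
  [N0 a [N2 a a]]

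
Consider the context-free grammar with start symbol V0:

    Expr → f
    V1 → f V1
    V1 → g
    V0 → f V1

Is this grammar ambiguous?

(Expr is unreachable from V0, so its rules don't affect L(V0).) Restricted to the reachable nonterminals, every rule has the form A → t or A → t B, and no two rules for the same A share a first terminal. The grammar encodes a DFA — one run per string.

Unambiguous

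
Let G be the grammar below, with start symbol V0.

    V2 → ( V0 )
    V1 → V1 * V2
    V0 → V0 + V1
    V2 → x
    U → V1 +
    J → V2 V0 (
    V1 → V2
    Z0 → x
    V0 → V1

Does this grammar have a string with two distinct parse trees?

Unambiguous

(Z0, U, J are unreachable from V0, so their rules don't affect L(V0).) The grammar is stratified — V0 handles '+' (left-recursive), V1 handles '*', V2 atoms. Each operator has a fixed associativity and precedence level, so every string has one parse.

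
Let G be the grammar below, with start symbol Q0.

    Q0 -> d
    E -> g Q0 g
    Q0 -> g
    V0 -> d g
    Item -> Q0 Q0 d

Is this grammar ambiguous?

Unambiguous

Only Q0 is reachable from Q0; ignoring the rest: The reachable rules are right-linear with at most one rule per (nonterminal, next-terminal) pair. Each input token forces the next rule, so parsing is deterministic.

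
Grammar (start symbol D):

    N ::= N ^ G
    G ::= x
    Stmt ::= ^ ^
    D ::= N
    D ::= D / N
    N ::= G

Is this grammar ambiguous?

Unambiguous

(Stmt is unreachable from D, so its rules don't affect L(D).) D → D / N | N  ;  N → N ^ G | G  — a left-associative chain with G at the bottom. Each string factors uniquely by precedence.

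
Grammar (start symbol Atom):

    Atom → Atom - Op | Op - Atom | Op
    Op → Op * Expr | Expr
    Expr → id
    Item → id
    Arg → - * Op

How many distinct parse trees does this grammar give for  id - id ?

2

Parse trees for id - id:
  [Atom [Atom [Op [Expr id]]] - [Op [Expr id]]]
  [Atom [Op [Expr id]] - [Atom [Op [Expr id]]]]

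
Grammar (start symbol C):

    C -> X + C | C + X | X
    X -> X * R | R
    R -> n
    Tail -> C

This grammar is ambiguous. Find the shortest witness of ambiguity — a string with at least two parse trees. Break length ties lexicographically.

length 1: no string has ≥2 trees
length 3: n + n has 2 parse trees

Two derivations of n + n:
  C ⇒ X + C ⇒ R + C ⇒ n + C ⇒ n + X ⇒ n + R ⇒ n + n
  C ⇒ C + X ⇒ X + X ⇒ R + X ⇒ n + X ⇒ n + R ⇒ n + n

n + n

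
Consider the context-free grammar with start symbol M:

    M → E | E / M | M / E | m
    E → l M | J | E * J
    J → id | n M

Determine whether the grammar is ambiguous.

Ambiguous

Witness: id / id

Derivation 1: M ⇒ E / M ⇒ J / M ⇒ id / M ⇒ id / E ⇒ id / J ⇒ id / id
Derivation 2: M ⇒ M / E ⇒ E / E ⇒ J / E ⇒ id / E ⇒ id / J ⇒ id / id

Two distinct leftmost derivations for the same string.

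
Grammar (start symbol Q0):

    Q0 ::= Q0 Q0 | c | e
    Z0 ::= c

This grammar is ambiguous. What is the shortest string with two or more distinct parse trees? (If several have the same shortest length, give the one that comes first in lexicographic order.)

length 1: no string has ≥2 trees
length 2: no string has ≥2 trees
length 3: c c c has 2 parse trees

Two derivations of c c c:
  Q0 ⇒ Q0 Q0 ⇒ Q0 Q0 Q0 ⇒ c Q0 Q0 ⇒ c c Q0 ⇒ c c c
  Q0 ⇒ Q0 Q0 ⇒ c Q0 ⇒ c Q0 Q0 ⇒ c c Q0 ⇒ c c c

c c c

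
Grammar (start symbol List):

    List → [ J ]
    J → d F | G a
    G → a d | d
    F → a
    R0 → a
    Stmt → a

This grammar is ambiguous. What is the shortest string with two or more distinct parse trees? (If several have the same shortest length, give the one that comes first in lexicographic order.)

[ d a ]

length 4: [ d a ] has 2 parse trees

Two derivations of [ d a ]:
  List ⇒ [ J ] ⇒ [ d F ] ⇒ [ d a ]
  List ⇒ [ J ] ⇒ [ G a ] ⇒ [ d a ]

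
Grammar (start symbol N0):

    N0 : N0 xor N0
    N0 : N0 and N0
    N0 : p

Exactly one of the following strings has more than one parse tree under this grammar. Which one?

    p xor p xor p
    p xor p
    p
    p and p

p xor p xor p: 2 trees
p xor p: 1 tree
p: 1 tree
p and p: 1 tree

p xor p xor p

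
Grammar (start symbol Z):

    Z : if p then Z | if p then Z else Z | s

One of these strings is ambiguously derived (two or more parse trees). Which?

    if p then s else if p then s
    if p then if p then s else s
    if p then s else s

if p then if p then s else s

if p then s else if p then s: 1 tree
if p then if p then s else s: 2 trees
if p then s else s: 1 tree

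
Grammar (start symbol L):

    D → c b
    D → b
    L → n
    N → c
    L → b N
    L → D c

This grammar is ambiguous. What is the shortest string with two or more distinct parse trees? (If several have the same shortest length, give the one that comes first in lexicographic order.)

b c

length 1: no string has ≥2 trees
length 2: b c has 2 parse trees

Two derivations of b c:
  L ⇒ b N ⇒ b c
  L ⇒ D c ⇒ b c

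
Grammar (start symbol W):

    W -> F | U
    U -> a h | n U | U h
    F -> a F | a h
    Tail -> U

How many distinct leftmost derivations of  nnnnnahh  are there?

6

Parse trees for nnnnnahh:
  [W [U n [U n [U n [U n [U n [U [U a h] h]]]]]]]
  [W [U n [U n [U n [U n [U [U n [U a h]] h]]]]]]
  [W [U n [U n [U n [U [U n [U n [U a h]]] h]]]]]
  [W [U n [U n [U [U n [U n [U n [U a h]]]] h]]]]
  [W [U n [U [U n [U n [U n [U n [U a h]]]]] h]]]
  [W [U [U n [U n [U n [U n [U n [U a h]]]]]] h]]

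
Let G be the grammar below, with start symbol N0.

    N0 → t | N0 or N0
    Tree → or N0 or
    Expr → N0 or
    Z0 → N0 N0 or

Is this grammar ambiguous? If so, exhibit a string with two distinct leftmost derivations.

Ambiguous

Witness: t or t or t

Derivation 1: N0 ⇒ N0 or N0 ⇒ t or N0 ⇒ t or N0 or N0 ⇒ t or t or N0 ⇒ t or t or t
Derivation 2: N0 ⇒ N0 or N0 ⇒ N0 or N0 or N0 ⇒ t or N0 or N0 ⇒ t or t or N0 ⇒ t or t or t

Two distinct leftmost derivations for the same string.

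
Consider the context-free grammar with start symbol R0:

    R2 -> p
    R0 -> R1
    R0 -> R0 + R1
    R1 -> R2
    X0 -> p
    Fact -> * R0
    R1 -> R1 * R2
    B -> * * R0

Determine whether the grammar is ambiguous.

Unambiguous

Only R0, R1, R2 are reachable from R0; ignoring the rest: This is a standard precedence ladder (R0 over R1 over R2), with each level left-recursive on its own operator ('+' at R0, '*' at R1). That structure is LR(1), hence unambiguous.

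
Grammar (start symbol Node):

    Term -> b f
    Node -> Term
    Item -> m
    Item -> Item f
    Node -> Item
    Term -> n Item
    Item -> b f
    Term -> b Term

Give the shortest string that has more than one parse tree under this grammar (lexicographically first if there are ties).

length 1: no string has ≥2 trees
length 2: b f has 2 parse trees

Two derivations of b f:
  Node ⇒ Term ⇒ b f
  Node ⇒ Item ⇒ b f

b f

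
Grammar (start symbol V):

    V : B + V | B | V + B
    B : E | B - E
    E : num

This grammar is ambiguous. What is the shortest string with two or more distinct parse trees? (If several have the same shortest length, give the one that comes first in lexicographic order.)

num + num

length 1: no string has ≥2 trees
length 3: num + num has 2 parse trees

Two derivations of num + num:
  V ⇒ B + V ⇒ E + V ⇒ num + V ⇒ num + B ⇒ num + E ⇒ num + num
  V ⇒ V + B ⇒ B + B ⇒ E + B ⇒ num + B ⇒ num + E ⇒ num + num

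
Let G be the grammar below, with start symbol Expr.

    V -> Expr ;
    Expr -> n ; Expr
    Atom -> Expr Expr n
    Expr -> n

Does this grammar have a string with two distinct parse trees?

Unambiguous

Only Expr is reachable from Expr; ignoring the rest: The reachable grammar is A → atom sep A | atom. Each atom is followed by either the separator (recurse) or end-of-string (stop) — no choice point.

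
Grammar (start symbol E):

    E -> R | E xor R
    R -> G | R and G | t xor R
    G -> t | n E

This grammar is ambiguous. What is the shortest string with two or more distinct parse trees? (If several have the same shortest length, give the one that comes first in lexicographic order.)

t xor t

length 1: no string has ≥2 trees
length 2: no string has ≥2 trees
length 3: t xor t has 2 parse trees

Two derivations of t xor t:
  E ⇒ R ⇒ t xor R ⇒ t xor G ⇒ t xor t
  E ⇒ E xor R ⇒ R xor R ⇒ G xor R ⇒ t xor R ⇒ t xor G ⇒ t xor t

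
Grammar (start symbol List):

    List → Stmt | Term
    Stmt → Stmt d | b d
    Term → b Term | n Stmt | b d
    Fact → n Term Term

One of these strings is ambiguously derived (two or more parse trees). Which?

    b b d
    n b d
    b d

b b d: 1 tree
n b d: 1 tree
b d: 2 trees

b d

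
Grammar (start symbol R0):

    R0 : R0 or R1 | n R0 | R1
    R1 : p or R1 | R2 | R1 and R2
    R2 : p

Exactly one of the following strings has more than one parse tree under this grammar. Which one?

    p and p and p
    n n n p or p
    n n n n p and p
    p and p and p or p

n n n p or p

p and p and p: 1 tree
n n n p or p: 5 trees
n n n n p and p: 1 tree
p and p and p or p: 1 tree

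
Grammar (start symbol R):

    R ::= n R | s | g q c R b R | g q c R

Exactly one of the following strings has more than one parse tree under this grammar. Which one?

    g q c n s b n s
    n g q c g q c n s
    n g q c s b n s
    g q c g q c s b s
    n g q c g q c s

g q c n s b n s: 1 tree
n g q c g q c n s: 1 tree
n g q c s b n s: 1 tree
g q c g q c s b s: 2 trees
n g q c g q c s: 1 tree

g q c g q c s b s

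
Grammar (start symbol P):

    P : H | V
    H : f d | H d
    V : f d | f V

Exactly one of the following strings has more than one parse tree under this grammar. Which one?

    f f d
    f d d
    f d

f f d: 1 tree
f d d: 1 tree
f d: 2 trees

f d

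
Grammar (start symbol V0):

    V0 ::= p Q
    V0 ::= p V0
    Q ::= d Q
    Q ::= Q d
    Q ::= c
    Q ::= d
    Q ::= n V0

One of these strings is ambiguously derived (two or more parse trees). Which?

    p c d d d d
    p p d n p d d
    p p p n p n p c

p c d d d d: 1 tree
p p d n p d d: 4 trees
p p p n p n p c: 1 tree

p p d n p d d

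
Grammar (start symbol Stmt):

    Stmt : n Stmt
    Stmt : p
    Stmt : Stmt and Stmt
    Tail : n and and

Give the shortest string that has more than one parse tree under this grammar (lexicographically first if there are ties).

length 1: no string has ≥2 trees
length 2: no string has ≥2 trees
length 3: no string has ≥2 trees
length 4: n p and p has 2 parse trees

Two derivations of n p and p:
  Stmt ⇒ n Stmt ⇒ n Stmt and Stmt ⇒ n p and Stmt ⇒ n p and p
  Stmt ⇒ Stmt and Stmt ⇒ n Stmt and Stmt ⇒ n p and Stmt ⇒ n p and p

n p and p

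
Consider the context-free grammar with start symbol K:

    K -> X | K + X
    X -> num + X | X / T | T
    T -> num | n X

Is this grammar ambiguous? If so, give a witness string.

Witness: num + num

Derivation 1: K ⇒ X ⇒ num + X ⇒ num + T ⇒ num + num
Derivation 2: K ⇒ K + X ⇒ X + X ⇒ T + X ⇒ num + X ⇒ num + T ⇒ num + num

Two distinct leftmost derivations for the same string.

Ambiguous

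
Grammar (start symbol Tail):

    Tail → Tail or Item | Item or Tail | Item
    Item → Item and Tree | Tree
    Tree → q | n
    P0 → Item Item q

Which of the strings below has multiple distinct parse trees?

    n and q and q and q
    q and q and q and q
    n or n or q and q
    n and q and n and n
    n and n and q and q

n or n or q and q

n and q and q and q: 1 tree
q and q and q and q: 1 tree
n or n or q and q: 4 trees
n and q and n and n: 1 tree
n and n and q and q: 1 tree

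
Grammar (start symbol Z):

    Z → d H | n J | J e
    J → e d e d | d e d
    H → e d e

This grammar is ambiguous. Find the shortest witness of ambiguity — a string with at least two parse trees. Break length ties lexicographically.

length 4: d e d e has 2 parse trees

Two derivations of d e d e:
  Z ⇒ d H ⇒ d e d e
  Z ⇒ J e ⇒ d e d e

d e d e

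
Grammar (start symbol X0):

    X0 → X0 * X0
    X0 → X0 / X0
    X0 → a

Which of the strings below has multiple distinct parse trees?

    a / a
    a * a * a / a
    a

a / a: 1 tree
a * a * a / a: 5 trees
a: 1 tree

a * a * a / a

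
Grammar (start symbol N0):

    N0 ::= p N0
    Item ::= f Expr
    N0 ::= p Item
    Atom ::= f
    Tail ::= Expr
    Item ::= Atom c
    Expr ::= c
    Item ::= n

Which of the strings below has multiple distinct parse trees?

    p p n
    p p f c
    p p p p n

p p n: 1 tree
p p f c: 2 trees
p p p p n: 1 tree

p p f c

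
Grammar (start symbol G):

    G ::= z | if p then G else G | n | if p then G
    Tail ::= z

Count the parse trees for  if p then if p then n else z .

Parse trees for if p then if p then n else z:
  [G if p then [G if p then [G n]] else [G z]]
  [G if p then [G if p then [G n] else [G z]]]

2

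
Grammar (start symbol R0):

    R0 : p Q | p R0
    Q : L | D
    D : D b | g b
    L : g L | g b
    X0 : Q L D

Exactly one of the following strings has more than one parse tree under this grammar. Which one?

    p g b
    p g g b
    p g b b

p g b: 2 trees
p g g b: 1 tree
p g b b: 1 tree

p g b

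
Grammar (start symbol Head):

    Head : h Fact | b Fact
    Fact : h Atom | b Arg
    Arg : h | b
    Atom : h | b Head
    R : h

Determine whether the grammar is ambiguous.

Unambiguous

Only Head, Fact, Arg, Atom are reachable from Head; ignoring the rest: Each reachable nonterminal has at most one production per leading terminal, and all productions are right-linear; the derivation is determined token-by-token.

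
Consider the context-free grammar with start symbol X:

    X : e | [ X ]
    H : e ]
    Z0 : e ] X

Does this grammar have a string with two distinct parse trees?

Only X is reachable from X; ignoring the rest: Each string is a nest of matched brackets around a single atom. An opening bracket forces the recursive rule; an atom forces the base rule.

Unambiguous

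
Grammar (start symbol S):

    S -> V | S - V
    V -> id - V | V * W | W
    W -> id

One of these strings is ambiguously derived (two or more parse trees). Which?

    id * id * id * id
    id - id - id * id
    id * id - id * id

id - id - id * id

id * id * id * id: 1 tree
id - id - id * id: 7 trees
id * id - id * id: 1 tree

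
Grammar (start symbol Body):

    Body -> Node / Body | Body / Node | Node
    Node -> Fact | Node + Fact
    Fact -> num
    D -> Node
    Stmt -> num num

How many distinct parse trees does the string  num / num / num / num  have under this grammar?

8

Parse trees for num / num / num / num:
  [Body [Node [Fact num]] / [Body [Node [Fact num]] / [Body [Node [Fact num]] / [Body [Node [Fact num]]]]]]
  [Body [Node [Fact num]] / [Body [Node [Fact num]] / [Body [Body [Node [Fact num]]] / [Node [Fact num]]]]]
  [Body [Node [Fact num]] / [Body [Body [Node [Fact num]] / [Body [Node [Fact num]]]] / [Node [Fact num]]]]
  [Body [Node [Fact num]] / [Body [Body [Body [Node [Fact num]]] / [Node [Fact num]]] / [Node [Fact num]]]]
  [Body [Body [Node [Fact num]] / [Body [Node [Fact num]] / [Body [Node [Fact num]]]]] / [Node [Fact num]]]
  [Body [Body [Node [Fact num]] / [Body [Body [Node [Fact num]]] / [Node [Fact num]]]] / [Node [Fact num]]]
  [Body [Body [Body [Node [Fact num]] / [Body [Node [Fact num]]]] / [Node [Fact num]]] / [Node [Fact num]]]
  [Body [Body [Body [Body [Node [Fact num]]] / [Node [Fact num]]] / [Node [Fact num]]] / [Node [Fact num]]]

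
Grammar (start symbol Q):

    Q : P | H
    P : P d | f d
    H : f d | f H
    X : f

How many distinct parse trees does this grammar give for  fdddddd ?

1

Parse trees for fdddddd:
  [Q [P [P [P [P [P [P f d] d] d] d] d] d]]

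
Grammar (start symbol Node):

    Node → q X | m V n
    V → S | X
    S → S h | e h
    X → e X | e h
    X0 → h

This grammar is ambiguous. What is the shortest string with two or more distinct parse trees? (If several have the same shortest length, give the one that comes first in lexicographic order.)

length 3: no string has ≥2 trees
length 4: m e h n has 2 parse trees

Two derivations of m e h n:
  Node ⇒ m V n ⇒ m S n ⇒ m e h n
  Node ⇒ m V n ⇒ m X n ⇒ m e h n

m e h n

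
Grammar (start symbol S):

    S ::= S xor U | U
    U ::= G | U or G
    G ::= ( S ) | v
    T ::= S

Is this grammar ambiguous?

(T is unreachable from S, so its rules don't affect L(S).) This is a standard precedence ladder (S over U over G), with each level left-recursive on its own operator ('xor' at S, 'or' at U). That structure is LR(1), hence unambiguous.

Unambiguous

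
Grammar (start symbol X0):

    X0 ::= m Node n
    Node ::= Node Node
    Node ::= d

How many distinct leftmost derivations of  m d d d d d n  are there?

14

Parse trees for m d d d d d n (showing first 6 of 14):
  [X0 m [Node [Node d] [Node [Node d] [Node [Node d] [Node [Node d] [Node d]]]]] n]
  [X0 m [Node [Node d] [Node [Node d] [Node [Node [Node d] [Node d]] [Node d]]]] n]
  [X0 m [Node [Node d] [Node [Node [Node d] [Node d]] [Node [Node d] [Node d]]]] n]
  [X0 m [Node [Node d] [Node [Node [Node d] [Node [Node d] [Node d]]] [Node d]]] n]
  [X0 m [Node [Node d] [Node [Node [Node [Node d] [Node d]] [Node d]] [Node d]]] n]
  [X0 m [Node [Node [Node d] [Node d]] [Node [Node d] [Node [Node d] [Node d]]]] n]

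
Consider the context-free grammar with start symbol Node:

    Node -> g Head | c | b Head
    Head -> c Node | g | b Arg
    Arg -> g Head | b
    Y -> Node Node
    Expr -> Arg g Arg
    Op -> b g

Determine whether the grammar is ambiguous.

Unambiguous

Only Node, Head, Arg are reachable from Node; ignoring the rest: Restricted to the reachable nonterminals, every rule has the form A → t or A → t B, and no two rules for the same A share a first terminal. The grammar encodes a DFA — one run per string.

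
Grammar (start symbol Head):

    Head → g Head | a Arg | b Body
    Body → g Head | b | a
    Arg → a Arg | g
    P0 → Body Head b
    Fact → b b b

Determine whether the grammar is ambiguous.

Only Head, Body, Arg are reachable from Head; ignoring the rest: Restricted to the reachable nonterminals, every rule has the form A → t or A → t B, and no two rules for the same A share a first terminal. The grammar encodes a DFA — one run per string.

Unambiguous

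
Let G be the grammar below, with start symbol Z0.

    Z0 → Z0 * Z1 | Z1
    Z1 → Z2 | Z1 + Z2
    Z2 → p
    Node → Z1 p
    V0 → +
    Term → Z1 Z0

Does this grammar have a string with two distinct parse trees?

Only Z0, Z1, Z2 are reachable from Z0; ignoring the rest: The grammar is stratified — Z0 handles '*' (left-recursive), Z1 handles '+', Z2 atoms. Each operator has a fixed associativity and precedence level, so every string has one parse.

Unambiguous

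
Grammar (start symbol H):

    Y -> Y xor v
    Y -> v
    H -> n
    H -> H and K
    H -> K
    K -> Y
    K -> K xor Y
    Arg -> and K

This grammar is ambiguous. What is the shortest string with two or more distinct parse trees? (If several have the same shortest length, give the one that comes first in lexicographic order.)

length 1: no string has ≥2 trees
length 3: v xor v has 2 parse trees

Two derivations of v xor v:
  H ⇒ K ⇒ Y ⇒ Y xor v ⇒ v xor v
  H ⇒ K ⇒ K xor Y ⇒ Y xor Y ⇒ v xor Y ⇒ v xor v

v xor v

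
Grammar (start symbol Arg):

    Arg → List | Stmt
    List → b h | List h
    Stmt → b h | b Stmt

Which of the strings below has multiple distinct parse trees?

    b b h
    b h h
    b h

b h

b b h: 1 tree
b h h: 1 tree
b h: 2 trees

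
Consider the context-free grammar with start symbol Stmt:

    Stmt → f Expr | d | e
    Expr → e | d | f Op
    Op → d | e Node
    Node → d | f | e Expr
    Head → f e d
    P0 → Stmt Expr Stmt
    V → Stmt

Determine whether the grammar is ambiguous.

Unambiguous

(Head, P0, V are unreachable from Stmt, so their rules don't affect L(Stmt).) Each reachable nonterminal has at most one production per leading terminal, and all productions are right-linear; the derivation is determined token-by-token.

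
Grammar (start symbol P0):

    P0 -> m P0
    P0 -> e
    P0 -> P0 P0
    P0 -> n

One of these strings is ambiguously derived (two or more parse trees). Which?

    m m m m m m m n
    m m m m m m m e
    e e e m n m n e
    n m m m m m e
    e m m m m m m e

m m m m m m m n: 1 tree
m m m m m m m e: 1 tree
e e e m n m n e: 85 trees
n m m m m m e: 1 tree
e m m m m m m e: 1 tree

e e e m n m n e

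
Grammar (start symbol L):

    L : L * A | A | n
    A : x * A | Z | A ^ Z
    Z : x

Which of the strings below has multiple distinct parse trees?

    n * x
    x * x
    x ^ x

n * x: 1 tree
x * x: 2 trees
x ^ x: 1 tree

x * x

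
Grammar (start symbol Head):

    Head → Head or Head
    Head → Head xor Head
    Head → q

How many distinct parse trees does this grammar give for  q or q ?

Parse trees for q or q:
  [Head [Head q] or [Head q]]

1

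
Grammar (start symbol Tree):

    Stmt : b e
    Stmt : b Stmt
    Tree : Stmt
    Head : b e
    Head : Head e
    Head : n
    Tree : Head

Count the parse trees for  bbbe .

Parse trees for bbbe:
  [Tree [Stmt b [Stmt b [Stmt b e]]]]

1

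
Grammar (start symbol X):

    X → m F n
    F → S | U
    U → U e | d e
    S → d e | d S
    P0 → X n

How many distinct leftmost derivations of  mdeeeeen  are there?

Parse trees for mdeeeeen:
  [X m [F [U [U [U [U [U d e] e] e] e] e]] n]

1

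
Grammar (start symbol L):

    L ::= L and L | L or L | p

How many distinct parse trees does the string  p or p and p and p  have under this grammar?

5

Parse trees for p or p and p and p:
  [L [L [L p] or [L p]] and [L [L p] and [L p]]]
  [L [L [L [L p] or [L p]] and [L p]] and [L p]]
  [L [L [L p] or [L [L p] and [L p]]] and [L p]]
  [L [L p] or [L [L p] and [L [L p] and [L p]]]]
  [L [L p] or [L [L [L p] and [L p]] and [L p]]]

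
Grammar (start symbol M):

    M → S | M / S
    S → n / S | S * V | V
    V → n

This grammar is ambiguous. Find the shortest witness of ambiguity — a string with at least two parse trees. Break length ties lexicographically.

n / n

length 1: no string has ≥2 trees
length 3: n / n has 2 parse trees

Two derivations of n / n:
  M ⇒ S ⇒ n / S ⇒ n / V ⇒ n / n
  M ⇒ M / S ⇒ S / S ⇒ V / S ⇒ n / S ⇒ n / V ⇒ n / n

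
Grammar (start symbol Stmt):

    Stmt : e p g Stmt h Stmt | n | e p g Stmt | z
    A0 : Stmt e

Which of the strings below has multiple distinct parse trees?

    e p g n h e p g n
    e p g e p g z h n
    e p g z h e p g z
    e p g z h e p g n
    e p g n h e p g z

e p g n h e p g n: 1 tree
e p g e p g z h n: 2 trees
e p g z h e p g z: 1 tree
e p g z h e p g n: 1 tree
e p g n h e p g z: 1 tree

e p g e p g z h n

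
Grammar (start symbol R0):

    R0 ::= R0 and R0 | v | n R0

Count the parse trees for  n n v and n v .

3

Parse trees for n n v and n v:
  [R0 [R0 n [R0 n [R0 v]]] and [R0 n [R0 v]]]
  [R0 n [R0 [R0 n [R0 v]] and [R0 n [R0 v]]]]
  [R0 n [R0 n [R0 [R0 v] and [R0 n [R0 v]]]]]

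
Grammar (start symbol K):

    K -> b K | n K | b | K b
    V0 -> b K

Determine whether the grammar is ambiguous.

Witness: b b

Derivation 1: K ⇒ b K ⇒ b b
Derivation 2: K ⇒ K b ⇒ b b

Two distinct leftmost derivations for the same string.

Ambiguous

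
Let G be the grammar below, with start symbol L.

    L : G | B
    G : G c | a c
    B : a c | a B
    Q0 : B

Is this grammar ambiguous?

Ambiguous

Witness: a c

Derivation 1: L ⇒ G ⇒ a c
Derivation 2: L ⇒ B ⇒ a c

Two distinct leftmost derivations for the same string.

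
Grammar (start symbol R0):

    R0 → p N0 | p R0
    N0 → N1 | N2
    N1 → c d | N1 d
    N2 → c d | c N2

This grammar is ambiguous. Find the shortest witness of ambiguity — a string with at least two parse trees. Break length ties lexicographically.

length 3: p c d has 2 parse trees

Two derivations of p c d:
  R0 ⇒ p N0 ⇒ p N1 ⇒ p c d
  R0 ⇒ p N0 ⇒ p N2 ⇒ p c d

p c d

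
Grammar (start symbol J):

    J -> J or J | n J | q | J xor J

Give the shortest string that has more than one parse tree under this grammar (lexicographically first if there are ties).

n q or q

length 1: no string has ≥2 trees
length 2: no string has ≥2 trees
length 3: no string has ≥2 trees
length 4: n q or q has 2 parse trees

Two derivations of n q or q:
  J ⇒ J or J ⇒ n J or J ⇒ n q or J ⇒ n q or q
  J ⇒ n J ⇒ n J or J ⇒ n q or J ⇒ n q or q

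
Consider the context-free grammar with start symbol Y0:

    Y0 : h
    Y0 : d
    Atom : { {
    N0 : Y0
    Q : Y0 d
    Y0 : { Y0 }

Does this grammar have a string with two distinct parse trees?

Unambiguous

(N0, Atom, Q are unreachable from Y0, so their rules don't affect L(Y0).) Each string is a nest of matched brackets around a single atom. An opening bracket forces the recursive rule; an atom forces the base rule.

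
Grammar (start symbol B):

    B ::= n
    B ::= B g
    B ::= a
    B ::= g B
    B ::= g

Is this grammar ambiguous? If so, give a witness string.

Witness: g g

Derivation 1: B ⇒ B g ⇒ g g
Derivation 2: B ⇒ g B ⇒ g g

Two distinct leftmost derivations for the same string.

Ambiguous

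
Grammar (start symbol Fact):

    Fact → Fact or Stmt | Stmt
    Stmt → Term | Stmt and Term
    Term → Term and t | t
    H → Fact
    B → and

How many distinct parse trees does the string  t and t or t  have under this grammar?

2

Parse trees for t and t or t:
  [Fact [Fact [Stmt [Term [Term t] and t]]] or [Stmt [Term t]]]
  [Fact [Fact [Stmt [Stmt [Term t]] and [Term t]]] or [Stmt [Term t]]]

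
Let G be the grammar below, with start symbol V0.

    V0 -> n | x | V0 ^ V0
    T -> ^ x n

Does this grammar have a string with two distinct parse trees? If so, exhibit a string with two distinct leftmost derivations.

Ambiguous

Witness: n ^ n ^ n

Derivation 1: V0 ⇒ V0 ^ V0 ⇒ n ^ V0 ⇒ n ^ V0 ^ V0 ⇒ n ^ n ^ V0 ⇒ n ^ n ^ n
Derivation 2: V0 ⇒ V0 ^ V0 ⇒ V0 ^ V0 ^ V0 ⇒ n ^ V0 ^ V0 ⇒ n ^ n ^ V0 ⇒ n ^ n ^ n

Two distinct leftmost derivations for the same string.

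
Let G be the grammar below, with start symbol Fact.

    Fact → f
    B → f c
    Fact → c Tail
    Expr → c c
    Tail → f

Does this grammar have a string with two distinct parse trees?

Only Fact, Tail are reachable from Fact; ignoring the rest: The reachable rules are right-linear with at most one rule per (nonterminal, next-terminal) pair. Each input token forces the next rule, so parsing is deterministic.

Unambiguous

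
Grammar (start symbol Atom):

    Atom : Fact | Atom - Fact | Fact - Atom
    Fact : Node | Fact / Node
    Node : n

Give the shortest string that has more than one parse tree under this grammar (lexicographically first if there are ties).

length 1: no string has ≥2 trees
length 3: n - n has 2 parse trees

Two derivations of n - n:
  Atom ⇒ Atom - Fact ⇒ Fact - Fact ⇒ Node - Fact ⇒ n - Fact ⇒ n - Node ⇒ n - n
  Atom ⇒ Fact - Atom ⇒ Node - Atom ⇒ n - Atom ⇒ n - Fact ⇒ n - Node ⇒ n - n

n - n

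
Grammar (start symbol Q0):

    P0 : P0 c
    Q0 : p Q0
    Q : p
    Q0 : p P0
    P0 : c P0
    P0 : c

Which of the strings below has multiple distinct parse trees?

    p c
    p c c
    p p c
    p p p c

p c: 1 tree
p c c: 2 trees
p p c: 1 tree
p p p c: 1 tree

p c c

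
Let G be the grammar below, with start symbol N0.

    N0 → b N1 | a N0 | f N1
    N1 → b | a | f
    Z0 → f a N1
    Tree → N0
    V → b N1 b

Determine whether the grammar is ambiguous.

Unambiguous

(Z0, Tree, V are unreachable from N0, so their rules don't affect L(N0).) Restricted to the reachable nonterminals, every rule has the form A → t or A → t B, and no two rules for the same A share a first terminal. The grammar encodes a DFA — one run per string.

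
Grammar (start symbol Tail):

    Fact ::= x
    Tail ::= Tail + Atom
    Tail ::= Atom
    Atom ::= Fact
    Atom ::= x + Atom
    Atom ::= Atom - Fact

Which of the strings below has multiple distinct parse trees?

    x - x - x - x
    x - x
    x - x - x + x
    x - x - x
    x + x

x - x - x - x: 1 tree
x - x: 1 tree
x - x - x + x: 1 tree
x - x - x: 1 tree
x + x: 2 trees

x + x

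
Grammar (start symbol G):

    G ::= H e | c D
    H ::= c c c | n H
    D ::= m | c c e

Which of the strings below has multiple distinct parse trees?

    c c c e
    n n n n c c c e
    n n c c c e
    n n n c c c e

c c c e: 2 trees
n n n n c c c e: 1 tree
n n c c c e: 1 tree
n n n c c c e: 1 tree

c c c e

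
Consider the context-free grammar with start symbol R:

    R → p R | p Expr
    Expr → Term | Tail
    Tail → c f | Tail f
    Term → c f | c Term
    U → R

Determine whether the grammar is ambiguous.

Witness: p c f

Derivation 1: R ⇒ p Expr ⇒ p Term ⇒ p c f
Derivation 2: R ⇒ p Expr ⇒ p Tail ⇒ p c f

Two distinct leftmost derivations for the same string.

Ambiguous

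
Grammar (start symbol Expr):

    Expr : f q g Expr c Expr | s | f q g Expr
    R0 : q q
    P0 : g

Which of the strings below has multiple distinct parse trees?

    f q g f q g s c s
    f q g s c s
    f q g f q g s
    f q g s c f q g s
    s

f q g f q g s c s: 2 trees
f q g s c s: 1 tree
f q g f q g s: 1 tree
f q g s c f q g s: 1 tree
s: 1 tree

f q g f q g s c s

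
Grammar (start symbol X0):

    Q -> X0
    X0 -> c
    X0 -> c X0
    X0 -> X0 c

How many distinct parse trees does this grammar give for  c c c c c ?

Parse trees for c c c c c (showing first 6 of 16):
  [X0 c [X0 c [X0 c [X0 c [X0 c]]]]]
  [X0 c [X0 c [X0 c [X0 [X0 c] c]]]]
  [X0 c [X0 c [X0 [X0 c [X0 c]] c]]]
  [X0 c [X0 c [X0 [X0 [X0 c] c] c]]]
  [X0 c [X0 [X0 c [X0 c [X0 c]]] c]]
  [X0 c [X0 [X0 c [X0 [X0 c] c]] c]]

16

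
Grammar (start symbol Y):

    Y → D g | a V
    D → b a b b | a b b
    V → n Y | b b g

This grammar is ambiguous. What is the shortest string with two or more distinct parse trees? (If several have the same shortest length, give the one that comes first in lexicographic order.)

a b b g

length 4: a b b g has 2 parse trees

Two derivations of a b b g:
  Y ⇒ D g ⇒ a b b g
  Y ⇒ a V ⇒ a b b g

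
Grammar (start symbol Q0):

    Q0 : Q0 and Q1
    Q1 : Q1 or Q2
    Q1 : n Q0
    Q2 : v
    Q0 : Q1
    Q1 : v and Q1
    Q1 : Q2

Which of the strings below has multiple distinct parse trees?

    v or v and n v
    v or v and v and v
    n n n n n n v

v or v and n v: 1 tree
v or v and v and v: 2 trees
n n n n n n v: 1 tree

v or v and v and v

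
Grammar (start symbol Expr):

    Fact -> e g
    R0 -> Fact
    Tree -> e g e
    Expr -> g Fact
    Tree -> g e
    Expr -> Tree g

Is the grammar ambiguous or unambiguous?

Ambiguous

Witness: g e g

Derivation 1: Expr ⇒ g Fact ⇒ g e g
Derivation 2: Expr ⇒ Tree g ⇒ g e g

Two distinct leftmost derivations for the same string.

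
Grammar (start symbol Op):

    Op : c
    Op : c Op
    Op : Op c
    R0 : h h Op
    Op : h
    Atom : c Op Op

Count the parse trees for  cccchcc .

Parse trees for cccchcc (showing first 6 of 15):
  [Op c [Op c [Op c [Op c [Op [Op [Op h] c] c]]]]]
  [Op c [Op c [Op c [Op [Op c [Op [Op h] c]] c]]]]
  [Op c [Op c [Op c [Op [Op [Op c [Op h]] c] c]]]]
  [Op c [Op c [Op [Op c [Op c [Op [Op h] c]]] c]]]
  [Op c [Op c [Op [Op c [Op [Op c [Op h]] c]] c]]]
  [Op c [Op c [Op [Op [Op c [Op c [Op h]]] c] c]]]

15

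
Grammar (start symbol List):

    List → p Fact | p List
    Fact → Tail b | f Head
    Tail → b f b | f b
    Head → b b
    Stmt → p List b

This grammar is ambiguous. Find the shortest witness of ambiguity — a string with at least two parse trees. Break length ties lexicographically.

length 4: p f b b has 2 parse trees

Two derivations of p f b b:
  List ⇒ p Fact ⇒ p Tail b ⇒ p f b b
  List ⇒ p Fact ⇒ p f Head ⇒ p f b b

p f b b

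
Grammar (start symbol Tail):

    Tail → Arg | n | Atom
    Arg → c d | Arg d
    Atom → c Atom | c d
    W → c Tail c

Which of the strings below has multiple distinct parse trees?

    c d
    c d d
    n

c d

c d: 2 trees
c d d: 1 tree
n: 1 tree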